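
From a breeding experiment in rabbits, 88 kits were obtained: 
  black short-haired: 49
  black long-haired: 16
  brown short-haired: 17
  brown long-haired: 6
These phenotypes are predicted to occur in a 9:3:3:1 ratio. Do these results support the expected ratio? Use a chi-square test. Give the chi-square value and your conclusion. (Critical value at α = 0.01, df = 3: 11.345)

0.081; consistent

The 9:3:3:1 ratio has 16 parts, so with N = 88 the expected counts are:
  black short-haired: 88 × 9/16 = 49.5
  black long-haired: 88 × 3/16 = 16.5
  brown short-haired: 88 × 3/16 = 16.5
  brown long-haired: 88 × 1/16 = 5.5
χ² = Σ (O − E)² / E
  black short-haired: (49 − 49.5)² / 49.5 = 0.0051
  black long-haired: (16 − 16.5)² / 16.5 = 0.0152
  brown short-haired: (17 − 16.5)² / 16.5 = 0.0152
  brown long-haired: (6 − 5.5)² / 5.5 = 0.0455
χ² = 0.0051 + 0.0152 + 0.0152 + 0.0455 = 0.081
Degrees of freedom = 4 − 1 = 3; critical value at α = 0.01 is 11.345.
Since 0.081 < 11.345, we fail to reject the null hypothesis — the data are consistent with the 9:3:3:1 ratio.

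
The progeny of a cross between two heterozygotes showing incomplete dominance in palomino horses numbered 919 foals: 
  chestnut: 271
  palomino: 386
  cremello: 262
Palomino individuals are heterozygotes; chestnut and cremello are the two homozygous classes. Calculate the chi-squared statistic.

23.690

With incomplete dominance, a heterozygote × heterozygote cross gives a 1:2:1 phenotypic ratio.
Total ratio parts = 4. Expected numbers out of 919:
  chestnut: 919 × 1/4 = 229.75
  palomino: 919 × 2/4 = 459.5
  cremello: 919 × 1/4 = 229.75
χ² = Σ (O − E)² / E
  chestnut: (271 − 229.75)² / 229.75 = 7.4061
  palomino: (386 − 459.5)² / 459.5 = 11.7568
  cremello: (262 − 229.75)² / 229.75 = 4.5269
χ² = 7.4061 + 11.7568 + 4.5269 = 23.6898 ≈ 23.690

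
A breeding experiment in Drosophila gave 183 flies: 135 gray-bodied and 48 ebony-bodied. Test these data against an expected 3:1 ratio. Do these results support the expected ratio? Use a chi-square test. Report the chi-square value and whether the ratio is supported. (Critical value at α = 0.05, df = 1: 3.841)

0.148; consistent

Total ratio parts = 4. Expected numbers out of 183:
  gray-bodied: 183 × 3/4 = 137.25
  ebony-bodied: 183 × 1/4 = 45.75
χ² = Σ (O − E)² / E
  gray-bodied: (135 − 137.25)² / 137.25 = 0.0369
  ebony-bodied: (48 − 45.75)² / 45.75 = 0.1107
χ² = 0.0369 + 0.1107 = 0.1476 ≈ 0.148
Degrees of freedom = 2 − 1 = 1; critical value at α = 0.05 is 3.841.
Since 0.148 < 3.841, we fail to reject the null hypothesis — the data are consistent with the 3:1 ratio.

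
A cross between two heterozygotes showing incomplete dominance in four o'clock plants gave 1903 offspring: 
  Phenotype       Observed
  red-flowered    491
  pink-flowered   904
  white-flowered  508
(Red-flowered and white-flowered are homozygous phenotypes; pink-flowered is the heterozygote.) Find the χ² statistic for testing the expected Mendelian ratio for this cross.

With incomplete dominance, a heterozygote × heterozygote cross gives a 1:2:1 phenotypic ratio.
Under the 1:2:1 hypothesis (Σ ratio = 4, N = 1903):
  red-flowered: 1903 × 1/4 = 475.75
  pink-flowered: 1903 × 2/4 = 951.5
  white-flowered: 1903 × 1/4 = 475.75
χ² = Σ (O − E)² / E
  red-flowered: (491 − 475.75)² / 475.75 = 0.4888
  pink-flowered: (904 − 951.5)² / 951.5 = 2.3713
  white-flowered: (508 − 475.75)² / 475.75 = 2.1862
χ² = 0.4888 + 2.3713 + 2.1862 = 5.0463 ≈ 5.046

5.046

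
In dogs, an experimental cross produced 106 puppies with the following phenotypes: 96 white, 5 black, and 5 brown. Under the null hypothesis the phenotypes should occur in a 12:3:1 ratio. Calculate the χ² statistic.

14.956

Expected counts for N = 106 under a 12:3:1 ratio (total parts = 16):
  white: 106 × 12/16 = 79.5
  black: 106 × 3/16 = 19.875
  brown: 106 × 1/16 = 6.625
χ² = Σ (O − E)² / E
  white: (96 − 79.5)² / 79.5 = 3.4245
  black: (5 − 19.875)² / 19.875 = 11.1329
  brown: (5 − 6.625)² / 6.625 = 0.3986
χ² = 3.4245 + 11.1329 + 0.3986 = 14.956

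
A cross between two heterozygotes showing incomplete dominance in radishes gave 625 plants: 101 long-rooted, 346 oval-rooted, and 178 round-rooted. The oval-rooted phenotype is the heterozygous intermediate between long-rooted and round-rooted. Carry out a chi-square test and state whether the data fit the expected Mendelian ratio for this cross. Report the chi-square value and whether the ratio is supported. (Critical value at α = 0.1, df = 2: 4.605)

With incomplete dominance, a heterozygote × heterozygote cross gives a 1:2:1 phenotypic ratio.
The 1:2:1 ratio has 4 parts, so with N = 625 the expected counts are:
  long-rooted: 625 × 1/4 = 156.25
  oval-rooted: 625 × 2/4 = 312.5
  round-rooted: 625 × 1/4 = 156.25
χ² = Σ (O − E)² / E
  long-rooted: (101 − 156.25)² / 156.25 = 19.5364
  oval-rooted: (346 − 312.5)² / 312.5 = 3.5912
  round-rooted: (178 − 156.25)² / 156.25 = 3.0276
χ² = 19.5364 + 3.5912 + 3.0276 = 26.1552 ≈ 26.155
Degrees of freedom = 3 − 1 = 2; critical value at α = 0.1 is 4.605.
Since 26.155 > 4.605, we reject the null hypothesis — the data do not fit the 1:2:1 ratio.

26.155; not consistent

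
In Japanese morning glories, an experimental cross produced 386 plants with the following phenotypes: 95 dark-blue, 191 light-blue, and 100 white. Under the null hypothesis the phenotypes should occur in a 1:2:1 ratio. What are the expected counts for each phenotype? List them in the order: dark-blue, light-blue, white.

96.5, 193, 96.5

Under the 1:2:1 hypothesis (Σ ratio = 4, N = 386):
  dark-blue: 386 × 1/4 = 96.5
  light-blue: 386 × 2/4 = 193
  white: 386 × 1/4 = 96.5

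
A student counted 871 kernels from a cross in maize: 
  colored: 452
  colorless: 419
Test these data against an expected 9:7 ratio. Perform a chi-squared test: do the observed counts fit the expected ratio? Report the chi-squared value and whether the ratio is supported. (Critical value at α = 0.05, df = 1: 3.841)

6.715; not consistent

The 9:7 ratio has 16 parts, so with N = 871 the expected counts are:
  colored: 871 × 9/16 = 489.9375
  colorless: 871 × 7/16 = 381.0625
χ² = Σ (O − E)² / E
  colored: (452 − 489.9375)² / 489.9375 = 2.9376
  colorless: (419 − 381.0625)² / 381.0625 = 3.7769
χ² = 2.9376 + 3.7769 = 6.7145 ≈ 6.715
Degrees of freedom = 2 − 1 = 1; critical value at α = 0.05 is 3.841.
Since 6.715 > 3.841, we reject the null hypothesis — the data do not fit the 9:7 ratio.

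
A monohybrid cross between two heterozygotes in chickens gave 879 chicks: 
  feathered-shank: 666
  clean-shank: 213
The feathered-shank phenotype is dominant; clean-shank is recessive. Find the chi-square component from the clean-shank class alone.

0.207

For a monohybrid cross between heterozygotes with complete dominance, the expected phenotypic ratio is 3:1.
Under the 3:1 hypothesis (Σ ratio = 4, N = 879):
  feathered-shank: 879 × 3/4 = 659.25
  clean-shank: 879 × 1/4 = 219.75
Contribution of clean-shank: (213 − 219.75)² / 219.75 = 0.2073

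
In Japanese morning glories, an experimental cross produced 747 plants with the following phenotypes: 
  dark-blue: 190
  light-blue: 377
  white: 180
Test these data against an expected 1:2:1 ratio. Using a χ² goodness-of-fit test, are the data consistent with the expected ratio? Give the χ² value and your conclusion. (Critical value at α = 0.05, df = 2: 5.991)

0.333; consistent

Under the 1:2:1 hypothesis (Σ ratio = 4, N = 747):
  dark-blue: 747 × 1/4 = 186.75
  light-blue: 747 × 2/4 = 373.5
  white: 747 × 1/4 = 186.75
χ² = Σ (O − E)² / E
  dark-blue: (190 − 186.75)² / 186.75 = 0.0566
  light-blue: (377 − 373.5)² / 373.5 = 0.0328
  white: (180 − 186.75)² / 186.75 = 0.2440
χ² = 0.0566 + 0.0328 + 0.2440 = 0.3334 ≈ 0.333
Degrees of freedom = 3 − 1 = 2; critical value at α = 0.05 is 5.991.
Since 0.333 < 5.991, we fail to reject the null hypothesis — the data are consistent with the 1:2:1 ratio.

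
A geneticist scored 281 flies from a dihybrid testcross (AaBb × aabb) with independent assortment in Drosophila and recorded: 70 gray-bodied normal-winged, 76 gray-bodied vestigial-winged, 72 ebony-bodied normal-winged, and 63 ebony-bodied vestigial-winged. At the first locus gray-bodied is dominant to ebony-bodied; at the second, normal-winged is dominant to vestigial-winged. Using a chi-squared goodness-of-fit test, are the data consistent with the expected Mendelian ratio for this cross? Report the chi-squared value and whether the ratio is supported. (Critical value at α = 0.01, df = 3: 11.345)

1.263; consistent

A dihybrid testcross with independent assortment gives a 1:1:1:1 ratio.
The 1:1:1:1 ratio has 4 parts, so with N = 281 the expected counts are:
  gray-bodied normal-winged: 281 × 1/4 = 70.25
  gray-bodied vestigial-winged: 281 × 1/4 = 70.25
  ebony-bodied normal-winged: 281 × 1/4 = 70.25
  ebony-bodied vestigial-winged: 281 × 1/4 = 70.25
χ² = Σ (O − E)² / E
  gray-bodied normal-winged: (70 − 70.25)² / 70.25 = 0.0009
  gray-bodied vestigial-winged: (76 − 70.25)² / 70.25 = 0.4706
  ebony-bodied normal-winged: (72 − 70.25)² / 70.25 = 0.0436
  ebony-bodied vestigial-winged: (63 − 70.25)² / 70.25 = 0.7482
χ² = 0.0009 + 0.4706 + 0.0436 + 0.7482 = 1.2633 ≈ 1.263
Degrees of freedom = 4 − 1 = 3; critical value at α = 0.01 is 11.345.
Since 1.263 < 11.345, we fail to reject the null hypothesis — the data are consistent with the 1:1:1:1 ratio.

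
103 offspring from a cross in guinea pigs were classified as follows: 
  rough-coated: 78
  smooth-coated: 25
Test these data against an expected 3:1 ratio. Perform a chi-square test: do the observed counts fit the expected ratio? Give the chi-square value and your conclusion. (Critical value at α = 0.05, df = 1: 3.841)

Expected counts for N = 103 under a 3:1 ratio (total parts = 4):
  rough-coated: 103 × 3/4 = 77.25
  smooth-coated: 103 × 1/4 = 25.75
χ² = Σ (O − E)² / E
  rough-coated: (78 − 77.25)² / 77.25 = 0.0073
  smooth-coated: (25 − 25.75)² / 25.75 = 0.0218
χ² = 0.0073 + 0.0218 = 0.0291 ≈ 0.029
Degrees of freedom = 2 − 1 = 1; critical value at α = 0.05 is 3.841.
Since 0.029 < 3.841, we fail to reject the null hypothesis — the data are consistent with the 3:1 ratio.

0.029; consistent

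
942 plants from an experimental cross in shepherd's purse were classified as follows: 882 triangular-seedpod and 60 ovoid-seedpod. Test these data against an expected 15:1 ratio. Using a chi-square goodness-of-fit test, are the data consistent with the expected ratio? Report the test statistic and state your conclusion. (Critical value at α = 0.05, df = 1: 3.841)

0.023; consistent

The 15:1 ratio has 16 parts, so with N = 942 the expected counts are:
  triangular-seedpod: 942 × 15/16 = 883.125
  ovoid-seedpod: 942 × 1/16 = 58.875
χ² = Σ (O − E)² / E
  triangular-seedpod: (882 − 883.125)² / 883.125 = 0.0014
  ovoid-seedpod: (60 − 58.875)² / 58.875 = 0.0215
χ² = 0.0014 + 0.0215 = 0.0229 ≈ 0.023
Degrees of freedom = 2 − 1 = 1; critical value at α = 0.05 is 3.841.
Since 0.023 < 3.841, we fail to reject the null hypothesis — the data are consistent with the 15:1 ratio.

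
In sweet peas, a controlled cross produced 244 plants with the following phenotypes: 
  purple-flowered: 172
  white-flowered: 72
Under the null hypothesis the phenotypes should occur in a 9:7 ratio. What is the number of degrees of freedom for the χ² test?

1

A goodness-of-fit test with 2 phenotype classes has df = 2 − 1 = 1.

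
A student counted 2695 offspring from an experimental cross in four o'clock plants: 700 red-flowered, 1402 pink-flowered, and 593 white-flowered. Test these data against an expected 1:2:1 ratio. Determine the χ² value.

Expected counts for N = 2695 under a 1:2:1 ratio (total parts = 4):
  red-flowered: 2695 × 1/4 = 673.75
  pink-flowered: 2695 × 2/4 = 1347.5
  white-flowered: 2695 × 1/4 = 673.75
χ² = Σ (O − E)² / E
  red-flowered: (700 − 673.75)² / 673.75 = 1.0227
  pink-flowered: (1402 − 1347.5)² / 1347.5 = 2.2043
  white-flowered: (593 − 673.75)² / 673.75 = 9.6780
χ² = 1.0227 + 2.2043 + 9.6780 = 12.905

12.905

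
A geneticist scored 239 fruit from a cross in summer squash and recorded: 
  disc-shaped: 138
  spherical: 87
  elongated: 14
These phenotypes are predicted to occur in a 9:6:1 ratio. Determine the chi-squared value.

The 9:6:1 ratio has 16 parts, so with N = 239 the expected counts are:
  disc-shaped: 239 × 9/16 = 134.4375
  spherical: 239 × 6/16 = 89.625
  elongated: 239 × 1/16 = 14.9375
χ² = Σ (O − E)² / E
  disc-shaped: (138 − 134.4375)² / 134.4375 = 0.0944
  spherical: (87 − 89.625)² / 89.625 = 0.0769
  elongated: (14 − 14.9375)² / 14.9375 = 0.0588
χ² = 0.0944 + 0.0769 + 0.0588 = 0.2301 ≈ 0.230

0.230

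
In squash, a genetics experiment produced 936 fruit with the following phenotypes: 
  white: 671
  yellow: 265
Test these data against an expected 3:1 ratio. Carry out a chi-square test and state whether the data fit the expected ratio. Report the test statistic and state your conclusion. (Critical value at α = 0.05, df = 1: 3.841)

Expected counts for N = 936 under a 3:1 ratio (total parts = 4):
  white: 936 × 3/4 = 702
  yellow: 936 × 1/4 = 234
χ² = Σ (O − E)² / E
  white: (671 − 702)² / 702 = 1.3689
  yellow: (265 − 234)² / 234 = 4.1068
χ² = 1.3689 + 4.1068 = 5.4757 ≈ 5.476
Degrees of freedom = 2 − 1 = 1; critical value at α = 0.05 is 3.841.
Since 5.476 > 3.841, we reject the null hypothesis — the data do not fit the 3:1 ratio.

5.476; not consistent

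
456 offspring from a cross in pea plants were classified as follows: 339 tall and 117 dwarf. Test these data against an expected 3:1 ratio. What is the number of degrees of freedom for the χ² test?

A goodness-of-fit test with 2 phenotype classes has df = 2 − 1 = 1.

1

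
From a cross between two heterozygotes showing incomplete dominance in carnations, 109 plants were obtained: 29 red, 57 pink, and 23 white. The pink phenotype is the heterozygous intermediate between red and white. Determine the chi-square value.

With incomplete dominance, a heterozygote × heterozygote cross gives a 1:2:1 phenotypic ratio.
Expected counts for N = 109 under a 1:2:1 ratio (total parts = 4):
  red: 109 × 1/4 = 27.25
  pink: 109 × 2/4 = 54.5
  white: 109 × 1/4 = 27.25
χ² = Σ (O − E)² / E
  red: (29 − 27.25)² / 27.25 = 0.1124
  pink: (57 − 54.5)² / 54.5 = 0.1147
  white: (23 − 27.25)² / 27.25 = 0.6628
χ² = 0.1124 + 0.1147 + 0.6628 = 0.8899 ≈ 0.890

0.890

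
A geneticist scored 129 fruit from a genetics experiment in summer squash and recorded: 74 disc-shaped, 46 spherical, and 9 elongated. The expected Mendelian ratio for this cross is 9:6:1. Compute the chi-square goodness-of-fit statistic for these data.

Expected counts for N = 129 under a 9:6:1 ratio (total parts = 16):
  disc-shaped: 129 × 9/16 = 72.5625
  spherical: 129 × 6/16 = 48.375
  elongated: 129 × 1/16 = 8.0625
χ² = Σ (O − E)² / E
  disc-shaped: (74 − 72.5625)² / 72.5625 = 0.0285
  spherical: (46 − 48.375)² / 48.375 = 0.1166
  elongated: (9 − 8.0625)² / 8.0625 = 0.1090
χ² = 0.0285 + 0.1166 + 0.1090 = 0.2541 ≈ 0.254

0.254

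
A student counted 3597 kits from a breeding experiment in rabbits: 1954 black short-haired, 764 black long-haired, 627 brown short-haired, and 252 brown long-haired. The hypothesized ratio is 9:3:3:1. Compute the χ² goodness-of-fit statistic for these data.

20.892

Under the 9:3:3:1 hypothesis (Σ ratio = 16, N = 3597):
  black short-haired: 3597 × 9/16 = 2023.3125
  black long-haired: 3597 × 3/16 = 674.4375
  brown short-haired: 3597 × 3/16 = 674.4375
  brown long-haired: 3597 × 1/16 = 224.8125
χ² = Σ (O − E)² / E
  black short-haired: (1954 − 2023.3125)² / 2023.3125 = 2.3744
  black long-haired: (764 − 674.4375)² / 674.4375 = 11.8935
  brown short-haired: (627 − 674.4375)² / 674.4375 = 3.3366
  brown long-haired: (252 − 224.8125)² / 224.8125 = 3.2879
χ² = 2.3744 + 11.8935 + 3.3366 + 3.2879 = 20.8924 ≈ 20.892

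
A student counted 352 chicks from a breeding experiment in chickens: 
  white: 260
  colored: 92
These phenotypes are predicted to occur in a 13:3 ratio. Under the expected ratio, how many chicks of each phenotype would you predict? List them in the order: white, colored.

286, 66

Total ratio parts = 16. Expected numbers out of 352:
  white: 352 × 13/16 = 286
  colored: 352 × 3/16 = 66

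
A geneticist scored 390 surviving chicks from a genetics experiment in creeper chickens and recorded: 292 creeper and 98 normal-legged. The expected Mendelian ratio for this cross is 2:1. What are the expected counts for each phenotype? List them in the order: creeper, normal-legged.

Expected counts for N = 390 under a 2:1 ratio (total parts = 3):
  creeper: 390 × 2/3 = 260
  normal-legged: 390 × 1/3 = 130

260, 130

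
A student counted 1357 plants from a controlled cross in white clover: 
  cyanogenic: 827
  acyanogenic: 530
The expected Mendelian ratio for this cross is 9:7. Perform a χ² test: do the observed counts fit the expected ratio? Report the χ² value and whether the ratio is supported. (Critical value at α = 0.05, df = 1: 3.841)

12.146; not consistent

Under the 9:7 hypothesis (Σ ratio = 16, N = 1357):
  cyanogenic: 1357 × 9/16 = 763.3125
  acyanogenic: 1357 × 7/16 = 593.6875
χ² = Σ (O − E)² / E
  cyanogenic: (827 − 763.3125)² / 763.3125 = 5.3138
  acyanogenic: (530 − 593.6875)² / 593.6875 = 6.8320
χ² = 5.3138 + 6.8320 = 12.1458 ≈ 12.146
Degrees of freedom = 2 − 1 = 1; critical value at α = 0.05 is 3.841.
Since 12.146 > 3.841, we reject the null hypothesis — the data do not fit the 9:7 ratio.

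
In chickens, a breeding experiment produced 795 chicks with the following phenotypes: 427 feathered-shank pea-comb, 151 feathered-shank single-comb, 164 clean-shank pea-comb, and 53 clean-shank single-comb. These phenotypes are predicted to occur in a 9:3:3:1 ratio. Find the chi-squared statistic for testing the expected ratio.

Under the 9:3:3:1 hypothesis (Σ ratio = 16, N = 795):
  feathered-shank pea-comb: 795 × 9/16 = 447.1875
  feathered-shank single-comb: 795 × 3/16 = 149.0625
  clean-shank pea-comb: 795 × 3/16 = 149.0625
  clean-shank single-comb: 795 × 1/16 = 49.6875
χ² = Σ (O − E)² / E
  feathered-shank pea-comb: (427 − 447.1875)² / 447.1875 = 0.9113
  feathered-shank single-comb: (151 − 149.0625)² / 149.0625 = 0.0252
  clean-shank pea-comb: (164 − 149.0625)² / 149.0625 = 1.4969
  clean-shank single-comb: (53 − 49.6875)² / 49.6875 = 0.2208
χ² = 0.9113 + 0.0252 + 1.4969 + 0.2208 = 2.6542 ≈ 2.654

2.654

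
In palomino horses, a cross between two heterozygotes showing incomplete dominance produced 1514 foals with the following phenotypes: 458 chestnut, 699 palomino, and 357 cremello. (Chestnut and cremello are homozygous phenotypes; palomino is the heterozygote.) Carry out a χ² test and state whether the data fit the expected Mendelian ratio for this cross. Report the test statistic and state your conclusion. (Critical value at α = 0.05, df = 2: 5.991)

With incomplete dominance, a heterozygote × heterozygote cross gives a 1:2:1 phenotypic ratio.
The 1:2:1 ratio has 4 parts, so with N = 1514 the expected counts are:
  chestnut: 1514 × 1/4 = 378.5
  palomino: 1514 × 2/4 = 757
  cremello: 1514 × 1/4 = 378.5
χ² = Σ (O − E)² / E
  chestnut: (458 − 378.5)² / 378.5 = 16.6982
  palomino: (699 − 757)² / 757 = 4.4439
  cremello: (357 − 378.5)² / 378.5 = 1.2213
χ² = 16.6982 + 4.4439 + 1.2213 = 22.3634 ≈ 22.363
Degrees of freedom = 3 − 1 = 2; critical value at α = 0.05 is 5.991.
Since 22.363 > 5.991, we reject the null hypothesis — the data do not fit the 1:2:1 ratio.

22.363; not consistent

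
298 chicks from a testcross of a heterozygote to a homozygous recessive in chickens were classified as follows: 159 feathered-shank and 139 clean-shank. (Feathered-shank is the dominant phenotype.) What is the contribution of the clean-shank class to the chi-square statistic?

0.671

A testcross of a heterozygote (Aa × aa) gives a 1:1 phenotypic ratio.
The 1:1 ratio has 2 parts, so with N = 298 the expected counts are:
  feathered-shank: 298 × 1/2 = 149
  clean-shank: 298 × 1/2 = 149
Contribution of clean-shank: (139 − 149)² / 149 = 0.6711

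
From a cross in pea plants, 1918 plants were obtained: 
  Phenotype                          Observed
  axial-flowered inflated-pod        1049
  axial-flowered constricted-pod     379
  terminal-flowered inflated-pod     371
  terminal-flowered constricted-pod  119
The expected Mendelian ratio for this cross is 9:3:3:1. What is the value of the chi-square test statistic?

2.237

Total ratio parts = 16. Expected numbers out of 1918:
  axial-flowered inflated-pod: 1918 × 9/16 = 1078.875
  axial-flowered constricted-pod: 1918 × 3/16 = 359.625
  terminal-flowered inflated-pod: 1918 × 3/16 = 359.625
  terminal-flowered constricted-pod: 1918 × 1/16 = 119.875
χ² = Σ (O − E)² / E
  axial-flowered inflated-pod: (1049 − 1078.875)² / 1078.875 = 0.8273
  axial-flowered constricted-pod: (379 − 359.625)² / 359.625 = 1.0438
  terminal-flowered inflated-pod: (371 − 359.625)² / 359.625 = 0.3598
  terminal-flowered constricted-pod: (119 − 119.875)² / 119.875 = 0.0064
χ² = 0.8273 + 1.0438 + 0.3598 + 0.0064 = 2.2373 ≈ 2.237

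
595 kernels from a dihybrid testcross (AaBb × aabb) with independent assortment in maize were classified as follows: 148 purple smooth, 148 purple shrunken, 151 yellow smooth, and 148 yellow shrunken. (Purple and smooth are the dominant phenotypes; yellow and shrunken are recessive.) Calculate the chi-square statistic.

A dihybrid testcross with independent assortment gives a 1:1:1:1 ratio.
Under the 1:1:1:1 hypothesis (Σ ratio = 4, N = 595):
  purple smooth: 595 × 1/4 = 148.75
  purple shrunken: 595 × 1/4 = 148.75
  yellow smooth: 595 × 1/4 = 148.75
  yellow shrunken: 595 × 1/4 = 148.75
χ² = Σ (O − E)² / E
  purple smooth: (148 − 148.75)² / 148.75 = 0.0038
  purple shrunken: (148 − 148.75)² / 148.75 = 0.0038
  yellow smooth: (151 − 148.75)² / 148.75 = 0.0340
  yellow shrunken: (148 − 148.75)² / 148.75 = 0.0038
χ² = 0.0038 + 0.0038 + 0.0340 + 0.0038 = 0.0454 ≈ 0.045

0.045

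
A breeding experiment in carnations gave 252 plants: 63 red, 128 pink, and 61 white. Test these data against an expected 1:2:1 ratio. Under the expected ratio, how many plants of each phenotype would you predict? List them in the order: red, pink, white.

63, 126, 63

Under the 1:2:1 hypothesis (Σ ratio = 4, N = 252):
  red: 252 × 1/4 = 63
  pink: 252 × 2/4 = 126
  white: 252 × 1/4 = 63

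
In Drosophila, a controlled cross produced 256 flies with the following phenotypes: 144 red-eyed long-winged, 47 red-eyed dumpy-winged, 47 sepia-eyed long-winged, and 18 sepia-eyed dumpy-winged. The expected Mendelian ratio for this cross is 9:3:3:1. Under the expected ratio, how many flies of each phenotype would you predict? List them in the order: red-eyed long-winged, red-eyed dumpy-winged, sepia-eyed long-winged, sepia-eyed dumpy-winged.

144, 48, 48, 16

Total ratio parts = 16. Expected numbers out of 256:
  red-eyed long-winged: 256 × 9/16 = 144
  red-eyed dumpy-winged: 256 × 3/16 = 48
  sepia-eyed long-winged: 256 × 3/16 = 48
  sepia-eyed dumpy-winged: 256 × 1/16 = 16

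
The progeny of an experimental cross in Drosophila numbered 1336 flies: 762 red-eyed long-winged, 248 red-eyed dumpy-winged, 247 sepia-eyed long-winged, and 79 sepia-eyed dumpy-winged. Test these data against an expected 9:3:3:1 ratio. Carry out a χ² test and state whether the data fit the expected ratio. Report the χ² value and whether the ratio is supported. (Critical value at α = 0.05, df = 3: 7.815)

0.463; consistent

The 9:3:3:1 ratio has 16 parts, so with N = 1336 the expected counts are:
  red-eyed long-winged: 1336 × 9/16 = 751.5
  red-eyed dumpy-winged: 1336 × 3/16 = 250.5
  sepia-eyed long-winged: 1336 × 3/16 = 250.5
  sepia-eyed dumpy-winged: 1336 × 1/16 = 83.5
χ² = Σ (O − E)² / E
  red-eyed long-winged: (762 − 751.5)² / 751.5 = 0.1467
  red-eyed dumpy-winged: (248 − 250.5)² / 250.5 = 0.0250
  sepia-eyed long-winged: (247 − 250.5)² / 250.5 = 0.0489
  sepia-eyed dumpy-winged: (79 − 83.5)² / 83.5 = 0.2425
χ² = 0.1467 + 0.0250 + 0.0489 + 0.2425 = 0.4631 ≈ 0.463
Degrees of freedom = 4 − 1 = 3; critical value at α = 0.05 is 7.815.
Since 0.463 < 7.815, we fail to reject the null hypothesis — the data are consistent with the 9:3:3:1 ratio.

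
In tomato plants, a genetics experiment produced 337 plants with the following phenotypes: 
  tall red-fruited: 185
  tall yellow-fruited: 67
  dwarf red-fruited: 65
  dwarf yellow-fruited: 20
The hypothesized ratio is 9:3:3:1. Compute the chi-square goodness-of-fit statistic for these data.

Under the 9:3:3:1 hypothesis (Σ ratio = 16, N = 337):
  tall red-fruited: 337 × 9/16 = 189.5625
  tall yellow-fruited: 337 × 3/16 = 63.1875
  dwarf red-fruited: 337 × 3/16 = 63.1875
  dwarf yellow-fruited: 337 × 1/16 = 21.0625
χ² = Σ (O − E)² / E
  tall red-fruited: (185 − 189.5625)² / 189.5625 = 0.1098
  tall yellow-fruited: (67 − 63.1875)² / 63.1875 = 0.2300
  dwarf red-fruited: (65 − 63.1875)² / 63.1875 = 0.0520
  dwarf yellow-fruited: (20 − 21.0625)² / 21.0625 = 0.0536
χ² = 0.1098 + 0.2300 + 0.0520 + 0.0536 = 0.4454 ≈ 0.445

0.445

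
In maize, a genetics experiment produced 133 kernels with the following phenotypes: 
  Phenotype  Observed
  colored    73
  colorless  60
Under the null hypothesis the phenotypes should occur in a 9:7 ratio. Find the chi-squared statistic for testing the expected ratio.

0.100

Total ratio parts = 16. Expected numbers out of 133:
  colored: 133 × 9/16 = 74.8125
  colorless: 133 × 7/16 = 58.1875
χ² = Σ (O − E)² / E
  colored: (73 − 74.8125)² / 74.8125 = 0.0439
  colorless: (60 − 58.1875)² / 58.1875 = 0.0565
χ² = 0.0439 + 0.0565 = 0.1004 ≈ 0.100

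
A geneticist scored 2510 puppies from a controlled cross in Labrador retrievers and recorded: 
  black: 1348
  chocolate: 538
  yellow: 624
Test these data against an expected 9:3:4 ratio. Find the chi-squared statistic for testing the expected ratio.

12.555

Total ratio parts = 16. Expected numbers out of 2510:
  black: 2510 × 9/16 = 1411.875
  chocolate: 2510 × 3/16 = 470.625
  yellow: 2510 × 4/16 = 627.5
χ² = Σ (O − E)² / E
  black: (1348 − 1411.875)² / 1411.875 = 2.8898
  chocolate: (538 − 470.625)² / 470.625 = 9.6455
  yellow: (624 − 627.5)² / 627.5 = 0.0195
χ² = 2.8898 + 9.6455 + 0.0195 = 12.5548 ≈ 12.555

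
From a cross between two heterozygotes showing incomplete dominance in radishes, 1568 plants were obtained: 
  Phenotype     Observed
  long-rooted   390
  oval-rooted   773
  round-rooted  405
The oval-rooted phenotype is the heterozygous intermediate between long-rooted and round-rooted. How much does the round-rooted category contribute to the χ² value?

0.431

With incomplete dominance, a heterozygote × heterozygote cross gives a 1:2:1 phenotypic ratio.
Expected counts for N = 1568 under a 1:2:1 ratio (total parts = 4):
  long-rooted: 1568 × 1/4 = 392
  oval-rooted: 1568 × 2/4 = 784
  round-rooted: 1568 × 1/4 = 392
Contribution of round-rooted: (405 − 392)² / 392 = 0.4311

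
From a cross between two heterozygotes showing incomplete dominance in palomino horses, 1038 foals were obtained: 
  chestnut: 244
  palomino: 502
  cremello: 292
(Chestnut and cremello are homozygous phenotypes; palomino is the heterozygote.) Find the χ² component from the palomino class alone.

0.557

With incomplete dominance, a heterozygote × heterozygote cross gives a 1:2:1 phenotypic ratio.
The 1:2:1 ratio has 4 parts, so with N = 1038 the expected counts are:
  chestnut: 1038 × 1/4 = 259.5
  palomino: 1038 × 2/4 = 519
  cremello: 1038 × 1/4 = 259.5
Contribution of palomino: (502 − 519)² / 519 = 0.5568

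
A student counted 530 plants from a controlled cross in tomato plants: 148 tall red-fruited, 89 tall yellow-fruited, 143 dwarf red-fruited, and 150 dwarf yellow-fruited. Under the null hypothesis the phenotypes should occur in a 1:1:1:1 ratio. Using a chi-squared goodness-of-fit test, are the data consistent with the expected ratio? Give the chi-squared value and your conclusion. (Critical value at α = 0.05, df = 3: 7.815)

Under the 1:1:1:1 hypothesis (Σ ratio = 4, N = 530):
  tall red-fruited: 530 × 1/4 = 132.5
  tall yellow-fruited: 530 × 1/4 = 132.5
  dwarf red-fruited: 530 × 1/4 = 132.5
  dwarf yellow-fruited: 530 × 1/4 = 132.5
χ² = Σ (O − E)² / E
  tall red-fruited: (148 − 132.5)² / 132.5 = 1.8132
  tall yellow-fruited: (89 − 132.5)² / 132.5 = 14.2811
  dwarf red-fruited: (143 − 132.5)² / 132.5 = 0.8321
  dwarf yellow-fruited: (150 − 132.5)² / 132.5 = 2.3113
χ² = 1.8132 + 14.2811 + 0.8321 + 2.3113 = 19.2377 ≈ 19.238
Degrees of freedom = 4 − 1 = 3; critical value at α = 0.05 is 7.815.
Since 19.238 > 7.815, we reject the null hypothesis — the data do not fit the 1:1:1:1 ratio.

19.238; not consistent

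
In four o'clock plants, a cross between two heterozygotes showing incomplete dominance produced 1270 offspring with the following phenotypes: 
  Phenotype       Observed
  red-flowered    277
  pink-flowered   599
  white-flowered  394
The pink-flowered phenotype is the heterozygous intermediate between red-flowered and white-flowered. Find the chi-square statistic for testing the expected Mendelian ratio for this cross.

With incomplete dominance, a heterozygote × heterozygote cross gives a 1:2:1 phenotypic ratio.
Total ratio parts = 4. Expected numbers out of 1270:
  red-flowered: 1270 × 1/4 = 317.5
  pink-flowered: 1270 × 2/4 = 635
  white-flowered: 1270 × 1/4 = 317.5
χ² = Σ (O − E)² / E
  red-flowered: (277 − 317.5)² / 317.5 = 5.1661
  pink-flowered: (599 − 635)² / 635 = 2.0409
  white-flowered: (394 − 317.5)² / 317.5 = 18.4323
χ² = 5.1661 + 2.0409 + 18.4323 = 25.6393 ≈ 25.639

25.639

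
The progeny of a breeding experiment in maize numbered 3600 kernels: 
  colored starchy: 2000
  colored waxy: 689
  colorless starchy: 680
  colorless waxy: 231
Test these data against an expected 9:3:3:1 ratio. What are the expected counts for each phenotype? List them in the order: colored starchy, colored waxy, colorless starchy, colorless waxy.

2025, 675, 675, 225

The 9:3:3:1 ratio has 16 parts, so with N = 3600 the expected counts are:
  colored starchy: 3600 × 9/16 = 2025
  colored waxy: 3600 × 3/16 = 675
  colorless starchy: 3600 × 3/16 = 675
  colorless waxy: 3600 × 1/16 = 225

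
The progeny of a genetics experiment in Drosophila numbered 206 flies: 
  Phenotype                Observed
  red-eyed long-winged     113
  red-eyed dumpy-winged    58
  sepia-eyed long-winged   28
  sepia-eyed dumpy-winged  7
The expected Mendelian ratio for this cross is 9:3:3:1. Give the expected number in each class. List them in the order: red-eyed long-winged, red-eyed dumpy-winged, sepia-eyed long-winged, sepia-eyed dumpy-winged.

115.875, 38.625, 38.625, 12.875

The 9:3:3:1 ratio has 16 parts, so with N = 206 the expected counts are:
  red-eyed long-winged: 206 × 9/16 = 115.875
  red-eyed dumpy-winged: 206 × 3/16 = 38.625
  sepia-eyed long-winged: 206 × 3/16 = 38.625
  sepia-eyed dumpy-winged: 206 × 1/16 = 12.875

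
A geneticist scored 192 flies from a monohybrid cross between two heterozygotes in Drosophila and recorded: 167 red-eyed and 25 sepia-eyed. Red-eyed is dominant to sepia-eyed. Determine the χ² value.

14.694

For a monohybrid cross between heterozygotes with complete dominance, the expected phenotypic ratio is 3:1.
Under the 3:1 hypothesis (Σ ratio = 4, N = 192):
  red-eyed: 192 × 3/4 = 144
  sepia-eyed: 192 × 1/4 = 48
χ² = Σ (O − E)² / E
  red-eyed: (167 − 144)² / 144 = 3.6736
  sepia-eyed: (25 − 48)² / 48 = 11.0208
χ² = 3.6736 + 11.0208 = 14.6944 ≈ 14.694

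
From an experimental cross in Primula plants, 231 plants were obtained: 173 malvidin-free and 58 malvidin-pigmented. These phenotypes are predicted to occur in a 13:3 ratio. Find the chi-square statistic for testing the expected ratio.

6.130

The 13:3 ratio has 16 parts, so with N = 231 the expected counts are:
  malvidin-free: 231 × 13/16 = 187.6875
  malvidin-pigmented: 231 × 3/16 = 43.3125
χ² = Σ (O − E)² / E
  malvidin-free: (173 − 187.6875)² / 187.6875 = 1.1494
  malvidin-pigmented: (58 − 43.3125)² / 43.3125 = 4.9806
χ² = 1.1494 + 4.9806 = 6.130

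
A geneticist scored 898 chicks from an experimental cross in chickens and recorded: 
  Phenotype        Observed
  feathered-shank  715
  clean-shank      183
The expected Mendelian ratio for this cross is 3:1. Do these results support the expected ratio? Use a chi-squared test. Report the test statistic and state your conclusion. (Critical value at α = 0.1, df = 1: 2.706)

10.229; not consistent

The 3:1 ratio has 4 parts, so with N = 898 the expected counts are:
  feathered-shank: 898 × 3/4 = 673.5
  clean-shank: 898 × 1/4 = 224.5
χ² = Σ (O − E)² / E
  feathered-shank: (715 − 673.5)² / 673.5 = 2.5572
  clean-shank: (183 − 224.5)² / 224.5 = 7.6715
χ² = 2.5572 + 7.6715 = 10.2287 ≈ 10.229
Degrees of freedom = 2 − 1 = 1; critical value at α = 0.1 is 2.706.
Since 10.229 > 2.706, we reject the null hypothesis — the data do not fit the 3:1 ratio.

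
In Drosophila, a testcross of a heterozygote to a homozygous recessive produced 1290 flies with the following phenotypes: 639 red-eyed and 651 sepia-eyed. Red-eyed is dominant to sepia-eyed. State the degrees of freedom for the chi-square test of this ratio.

1

A testcross of a heterozygote (Aa × aa) gives a 1:1 phenotypic ratio.
A goodness-of-fit test with 2 phenotype classes has df = 2 − 1 = 1.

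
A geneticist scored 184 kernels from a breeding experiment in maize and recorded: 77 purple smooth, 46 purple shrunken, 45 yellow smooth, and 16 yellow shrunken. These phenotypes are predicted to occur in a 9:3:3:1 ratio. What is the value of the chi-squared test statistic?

Expected counts for N = 184 under a 9:3:3:1 ratio (total parts = 16):
  purple smooth: 184 × 9/16 = 103.5
  purple shrunken: 184 × 3/16 = 34.5
  yellow smooth: 184 × 3/16 = 34.5
  yellow shrunken: 184 × 1/16 = 11.5
χ² = Σ (O − E)² / E
  purple smooth: (77 − 103.5)² / 103.5 = 6.7850
  purple shrunken: (46 − 34.5)² / 34.5 = 3.8333
  yellow smooth: (45 − 34.5)² / 34.5 = 3.1957
  yellow shrunken: (16 − 11.5)² / 11.5 = 1.7609
χ² = 6.7850 + 3.8333 + 3.1957 + 1.7609 = 15.5749 ≈ 15.575

15.575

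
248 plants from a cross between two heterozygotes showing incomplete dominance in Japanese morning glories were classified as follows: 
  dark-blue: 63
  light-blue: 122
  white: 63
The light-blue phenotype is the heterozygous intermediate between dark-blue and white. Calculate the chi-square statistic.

With incomplete dominance, a heterozygote × heterozygote cross gives a 1:2:1 phenotypic ratio.
Total ratio parts = 4. Expected numbers out of 248:
  dark-blue: 248 × 1/4 = 62
  light-blue: 248 × 2/4 = 124
  white: 248 × 1/4 = 62
χ² = Σ (O − E)² / E
  dark-blue: (63 − 62)² / 62 = 0.0161
  light-blue: (122 − 124)² / 124 = 0.0323
  white: (63 − 62)² / 62 = 0.0161
χ² = 0.0161 + 0.0323 + 0.0161 = 0.0645 ≈ 0.065

0.065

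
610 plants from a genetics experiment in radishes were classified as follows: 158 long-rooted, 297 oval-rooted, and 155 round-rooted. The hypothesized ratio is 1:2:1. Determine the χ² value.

0.449

Total ratio parts = 4. Expected numbers out of 610:
  long-rooted: 610 × 1/4 = 152.5
  oval-rooted: 610 × 2/4 = 305
  round-rooted: 610 × 1/4 = 152.5
χ² = Σ (O − E)² / E
  long-rooted: (158 − 152.5)² / 152.5 = 0.1984
  oval-rooted: (297 − 305)² / 305 = 0.2098
  round-rooted: (155 − 152.5)² / 152.5 = 0.0410
χ² = 0.1984 + 0.2098 + 0.0410 = 0.4492 ≈ 0.449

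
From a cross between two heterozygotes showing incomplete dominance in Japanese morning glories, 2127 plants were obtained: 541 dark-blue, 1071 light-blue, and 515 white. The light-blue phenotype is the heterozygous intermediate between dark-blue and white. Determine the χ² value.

With incomplete dominance, a heterozygote × heterozygote cross gives a 1:2:1 phenotypic ratio.
Under the 1:2:1 hypothesis (Σ ratio = 4, N = 2127):
  dark-blue: 2127 × 1/4 = 531.75
  light-blue: 2127 × 2/4 = 1063.5
  white: 2127 × 1/4 = 531.75
χ² = Σ (O − E)² / E
  dark-blue: (541 − 531.75)² / 531.75 = 0.1609
  light-blue: (1071 − 1063.5)² / 1063.5 = 0.0529
  white: (515 − 531.75)² / 531.75 = 0.5276
χ² = 0.1609 + 0.0529 + 0.5276 = 0.7414 ≈ 0.741

0.741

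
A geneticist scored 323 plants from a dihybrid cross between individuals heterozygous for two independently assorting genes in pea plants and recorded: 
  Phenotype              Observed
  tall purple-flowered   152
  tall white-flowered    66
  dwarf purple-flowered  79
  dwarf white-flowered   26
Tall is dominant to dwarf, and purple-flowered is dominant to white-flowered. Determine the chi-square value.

12.626

A dihybrid F₂ with independent assortment and complete dominance at both loci gives a 9:3:3:1 phenotypic ratio.
Under the 9:3:3:1 hypothesis (Σ ratio = 16, N = 323):
  tall purple-flowered: 323 × 9/16 = 181.6875
  tall white-flowered: 323 × 3/16 = 60.5625
  dwarf purple-flowered: 323 × 3/16 = 60.5625
  dwarf white-flowered: 323 × 1/16 = 20.1875
χ² = Σ (O − E)² / E
  tall purple-flowered: (152 − 181.6875)² / 181.6875 = 4.8509
  tall white-flowered: (66 − 60.5625)² / 60.5625 = 0.4882
  dwarf purple-flowered: (79 − 60.5625)² / 60.5625 = 5.6131
  dwarf white-flowered: (26 − 20.1875)² / 20.1875 = 1.6736
χ² = 4.8509 + 0.4882 + 5.6131 + 1.6736 = 12.6258 ≈ 12.626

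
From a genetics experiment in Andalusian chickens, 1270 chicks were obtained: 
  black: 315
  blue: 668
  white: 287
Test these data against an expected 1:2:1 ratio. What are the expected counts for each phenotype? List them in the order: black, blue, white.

317.5, 635, 317.5

Expected counts for N = 1270 under a 1:2:1 ratio (total parts = 4):
  black: 1270 × 1/4 = 317.5
  blue: 1270 × 2/4 = 635
  white: 1270 × 1/4 = 317.5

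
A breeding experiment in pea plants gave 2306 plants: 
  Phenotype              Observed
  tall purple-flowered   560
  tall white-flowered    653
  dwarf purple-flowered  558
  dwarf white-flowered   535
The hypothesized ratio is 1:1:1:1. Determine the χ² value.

Total ratio parts = 4. Expected numbers out of 2306:
  tall purple-flowered: 2306 × 1/4 = 576.5
  tall white-flowered: 2306 × 1/4 = 576.5
  dwarf purple-flowered: 2306 × 1/4 = 576.5
  dwarf white-flowered: 2306 × 1/4 = 576.5
χ² = Σ (O − E)² / E
  tall purple-flowered: (560 − 576.5)² / 576.5 = 0.4722
  tall white-flowered: (653 − 576.5)² / 576.5 = 10.1513
  dwarf purple-flowered: (558 − 576.5)² / 576.5 = 0.5937
  dwarf white-flowered: (535 − 576.5)² / 576.5 = 2.9874
χ² = 0.4722 + 10.1513 + 0.5937 + 2.9874 = 14.2046 ≈ 14.205

14.205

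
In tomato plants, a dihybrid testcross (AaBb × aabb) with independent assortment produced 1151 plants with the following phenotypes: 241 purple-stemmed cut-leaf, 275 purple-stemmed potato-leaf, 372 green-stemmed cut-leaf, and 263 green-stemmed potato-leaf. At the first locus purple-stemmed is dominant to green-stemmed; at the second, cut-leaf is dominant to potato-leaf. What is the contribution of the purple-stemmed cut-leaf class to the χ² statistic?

A dihybrid testcross with independent assortment gives a 1:1:1:1 ratio.
Total ratio parts = 4. Expected numbers out of 1151:
  purple-stemmed cut-leaf: 1151 × 1/4 = 287.75
  purple-stemmed potato-leaf: 1151 × 1/4 = 287.75
  green-stemmed cut-leaf: 1151 × 1/4 = 287.75
  green-stemmed potato-leaf: 1151 × 1/4 = 287.75
Contribution of purple-stemmed cut-leaf: (241 − 287.75)² / 287.75 = 7.5954

7.595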